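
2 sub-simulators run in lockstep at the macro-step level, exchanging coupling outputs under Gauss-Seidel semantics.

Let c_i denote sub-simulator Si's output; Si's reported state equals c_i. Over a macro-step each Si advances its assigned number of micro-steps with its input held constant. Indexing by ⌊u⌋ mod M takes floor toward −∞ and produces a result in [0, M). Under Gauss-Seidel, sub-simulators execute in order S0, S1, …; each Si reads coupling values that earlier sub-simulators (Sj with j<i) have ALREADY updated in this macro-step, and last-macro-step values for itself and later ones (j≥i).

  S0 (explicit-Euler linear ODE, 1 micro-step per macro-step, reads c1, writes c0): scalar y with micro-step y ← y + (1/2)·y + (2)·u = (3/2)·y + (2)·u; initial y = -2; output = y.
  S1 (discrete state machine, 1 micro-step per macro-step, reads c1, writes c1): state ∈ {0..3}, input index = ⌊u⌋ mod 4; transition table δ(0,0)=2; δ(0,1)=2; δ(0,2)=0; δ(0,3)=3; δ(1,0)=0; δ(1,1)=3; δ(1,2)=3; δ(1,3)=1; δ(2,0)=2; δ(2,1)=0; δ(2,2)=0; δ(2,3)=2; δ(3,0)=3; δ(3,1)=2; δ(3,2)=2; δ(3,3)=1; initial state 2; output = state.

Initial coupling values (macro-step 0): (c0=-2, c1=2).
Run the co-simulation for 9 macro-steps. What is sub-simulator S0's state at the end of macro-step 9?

macro 1: S0 reads c1=2 → after 1×micro: 1; S1 reads c1=2 → after 1×micro: 0 ⇒ (c0=1, c1=0)
macro 2: S0 reads c1=0 → after 1×micro: 3/2; S1 reads c1=0 → after 1×micro: 2 ⇒ (c0=3/2, c1=2)
macro 3: S0 reads c1=2 → after 1×micro: 25/4; S1 reads c1=2 → after 1×micro: 0 ⇒ (c0=25/4, c1=0)
macro 4: S0 reads c1=0 → after 1×micro: 75/8; S1 reads c1=0 → after 1×micro: 2 ⇒ (c0=75/8, c1=2)
macro 5: S0 reads c1=2 → after 1×micro: 289/16; S1 reads c1=2 → after 1×micro: 0 ⇒ (c0=289/16, c1=0)
macro 6: S0 reads c1=0 → after 1×micro: 867/32; S1 reads c1=0 → after 1×micro: 2 ⇒ (c0=867/32, c1=2)
macro 7: S0 reads c1=2 → after 1×micro: 2857/64; S1 reads c1=2 → after 1×micro: 0 ⇒ (c0=2857/64, c1=0)
macro 8: S0 reads c1=0 → after 1×micro: 8571/128; S1 reads c1=0 → after 1×micro: 2 ⇒ (c0=8571/128, c1=2)
macro 9: S0 reads c1=2 → after 1×micro: 26737/256; S1 reads c1=2 → after 1×micro: 0 ⇒ (c0=26737/256, c1=0)

S0 state at macro-step 9 = 26737/256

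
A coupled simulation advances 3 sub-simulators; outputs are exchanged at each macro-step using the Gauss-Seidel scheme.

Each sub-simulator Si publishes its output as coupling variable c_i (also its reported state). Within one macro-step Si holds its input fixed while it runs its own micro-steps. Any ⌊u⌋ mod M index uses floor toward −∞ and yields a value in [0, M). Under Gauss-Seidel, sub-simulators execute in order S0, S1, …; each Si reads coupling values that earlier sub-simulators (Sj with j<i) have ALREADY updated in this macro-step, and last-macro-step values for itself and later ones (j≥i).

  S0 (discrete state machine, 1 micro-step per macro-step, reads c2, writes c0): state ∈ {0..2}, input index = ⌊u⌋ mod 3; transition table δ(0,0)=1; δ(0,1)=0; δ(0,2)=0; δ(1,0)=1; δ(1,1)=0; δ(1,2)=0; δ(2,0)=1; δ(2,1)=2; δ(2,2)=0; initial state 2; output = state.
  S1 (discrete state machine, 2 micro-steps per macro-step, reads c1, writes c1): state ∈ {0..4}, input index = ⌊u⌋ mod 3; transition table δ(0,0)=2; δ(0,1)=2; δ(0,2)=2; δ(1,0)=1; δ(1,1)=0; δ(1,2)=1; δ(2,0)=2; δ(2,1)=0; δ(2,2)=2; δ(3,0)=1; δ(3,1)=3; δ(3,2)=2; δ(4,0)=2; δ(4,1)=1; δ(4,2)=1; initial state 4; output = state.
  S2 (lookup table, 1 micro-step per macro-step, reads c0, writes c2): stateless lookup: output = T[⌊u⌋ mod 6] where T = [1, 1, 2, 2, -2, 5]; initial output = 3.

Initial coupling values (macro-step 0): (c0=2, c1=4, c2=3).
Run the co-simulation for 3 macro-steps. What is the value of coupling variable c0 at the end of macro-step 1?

macro 1: S0 reads c2=3 → after 1×micro: 1; S1 reads c1=4 → after 2×micro: 0; S2 reads c0=1 → after 1×micro: 1 ⇒ (c0=1, c1=0, c2=1)
macro 2: S0 reads c2=1 → after 1×micro: 0; S1 reads c1=0 → after 2×micro: 2; S2 reads c0=0 → after 1×micro: 1 ⇒ (c0=0, c1=2, c2=1)
macro 3: S0 reads c2=1 → after 1×micro: 0; S1 reads c1=2 → after 2×micro: 2; S2 reads c0=0 → after 1×micro: 1 ⇒ (c0=0, c1=2, c2=1)

c0 at macro-step 1 = 1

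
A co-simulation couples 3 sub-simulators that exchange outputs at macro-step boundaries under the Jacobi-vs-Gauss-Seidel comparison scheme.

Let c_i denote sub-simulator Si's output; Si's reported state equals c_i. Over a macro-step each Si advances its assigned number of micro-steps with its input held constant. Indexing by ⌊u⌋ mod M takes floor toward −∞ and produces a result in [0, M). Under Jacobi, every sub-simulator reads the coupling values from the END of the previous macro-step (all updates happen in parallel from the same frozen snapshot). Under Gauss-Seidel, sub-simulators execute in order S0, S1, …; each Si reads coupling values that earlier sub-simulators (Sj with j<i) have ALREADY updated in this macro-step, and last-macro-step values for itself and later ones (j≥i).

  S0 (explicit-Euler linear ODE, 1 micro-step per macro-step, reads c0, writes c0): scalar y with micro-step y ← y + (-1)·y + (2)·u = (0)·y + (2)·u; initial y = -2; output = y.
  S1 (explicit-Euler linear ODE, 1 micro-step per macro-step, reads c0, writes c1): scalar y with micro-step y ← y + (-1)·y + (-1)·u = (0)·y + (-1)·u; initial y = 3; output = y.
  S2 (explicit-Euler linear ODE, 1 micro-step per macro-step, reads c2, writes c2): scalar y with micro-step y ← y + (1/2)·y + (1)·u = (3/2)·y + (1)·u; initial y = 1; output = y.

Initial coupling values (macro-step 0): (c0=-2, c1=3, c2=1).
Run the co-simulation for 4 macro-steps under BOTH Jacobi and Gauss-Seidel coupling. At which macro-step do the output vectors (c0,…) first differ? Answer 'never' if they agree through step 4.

first divergence at macro-step: 1

[Jacobi] macro 1: S0 reads c0=-2 → after 1×micro: -4; S1 reads c0=-2 → after 1×micro: 2; S2 reads c2=1 → after 1×micro: 5/2 ⇒ (c0=-4, c1=2, c2=5/2)
[Jacobi] macro 2: S0 reads c0=-4 → after 1×micro: -8; S1 reads c0=-4 → after 1×micro: 4; S2 reads c2=5/2 → after 1×micro: 25/4 ⇒ (c0=-8, c1=4, c2=25/4)
[Jacobi] macro 3: S0 reads c0=-8 → after 1×micro: -16; S1 reads c0=-8 → after 1×micro: 8; S2 reads c2=25/4 → after 1×micro: 125/8 ⇒ (c0=-16, c1=8, c2=125/8)
[Jacobi] macro 4: S0 reads c0=-16 → after 1×micro: -32; S1 reads c0=-16 → after 1×micro: 16; S2 reads c2=125/8 → after 1×micro: 625/16 ⇒ (c0=-32, c1=16, c2=625/16)
[Gauss-Seidel] macro 1: S0 reads c0=-2 → after 1×micro: -4; S1 reads c0=-4 → after 1×micro: 4; S2 reads c2=1 → after 1×micro: 5/2 ⇒ (c0=-4, c1=4, c2=5/2)
[Gauss-Seidel] macro 2: S0 reads c0=-4 → after 1×micro: -8; S1 reads c0=-8 → after 1×micro: 8; S2 reads c2=5/2 → after 1×micro: 25/4 ⇒ (c0=-8, c1=8, c2=25/4)
[Gauss-Seidel] macro 3: S0 reads c0=-8 → after 1×micro: -16; S1 reads c0=-16 → after 1×micro: 16; S2 reads c2=25/4 → after 1×micro: 125/8 ⇒ (c0=-16, c1=16, c2=125/8)
[Gauss-Seidel] macro 4: S0 reads c0=-16 → after 1×micro: -32; S1 reads c0=-32 → after 1×micro: 32; S2 reads c2=125/8 → after 1×micro: 625/16 ⇒ (c0=-32, c1=32, c2=625/16)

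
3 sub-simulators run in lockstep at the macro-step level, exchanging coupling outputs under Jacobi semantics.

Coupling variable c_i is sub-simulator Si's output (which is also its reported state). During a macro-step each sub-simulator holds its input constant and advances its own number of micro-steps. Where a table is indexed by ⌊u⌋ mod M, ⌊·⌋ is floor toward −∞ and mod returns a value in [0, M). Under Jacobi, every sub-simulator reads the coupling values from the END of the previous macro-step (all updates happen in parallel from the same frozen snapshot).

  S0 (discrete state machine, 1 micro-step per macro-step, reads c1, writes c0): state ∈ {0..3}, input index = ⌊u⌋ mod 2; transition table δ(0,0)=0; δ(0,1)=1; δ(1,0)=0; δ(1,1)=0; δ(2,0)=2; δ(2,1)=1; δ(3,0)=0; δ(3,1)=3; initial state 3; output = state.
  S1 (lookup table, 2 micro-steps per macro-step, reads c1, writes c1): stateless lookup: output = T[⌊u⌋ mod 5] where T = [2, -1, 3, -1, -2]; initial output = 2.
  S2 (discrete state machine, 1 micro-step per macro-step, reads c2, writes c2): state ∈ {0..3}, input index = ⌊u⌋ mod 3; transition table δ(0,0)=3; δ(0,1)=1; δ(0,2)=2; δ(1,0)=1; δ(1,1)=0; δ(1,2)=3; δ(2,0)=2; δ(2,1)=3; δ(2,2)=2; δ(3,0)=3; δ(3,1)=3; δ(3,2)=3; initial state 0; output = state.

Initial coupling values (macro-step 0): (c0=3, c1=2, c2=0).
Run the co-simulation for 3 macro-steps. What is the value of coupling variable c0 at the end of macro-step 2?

c0 at macro-step 2 = 1

macro 1: S0 reads c1=2 → after 1×micro: 0; S1 reads c1=2 → after 2×micro: 3; S2 reads c2=0 → after 1×micro: 3 ⇒ (c0=0, c1=3, c2=3)
macro 2: S0 reads c1=3 → after 1×micro: 1; S1 reads c1=3 → after 2×micro: -1; S2 reads c2=3 → after 1×micro: 3 ⇒ (c0=1, c1=-1, c2=3)
macro 3: S0 reads c1=-1 → after 1×micro: 0; S1 reads c1=-1 → after 2×micro: -2; S2 reads c2=3 → after 1×micro: 3 ⇒ (c0=0, c1=-2, c2=3)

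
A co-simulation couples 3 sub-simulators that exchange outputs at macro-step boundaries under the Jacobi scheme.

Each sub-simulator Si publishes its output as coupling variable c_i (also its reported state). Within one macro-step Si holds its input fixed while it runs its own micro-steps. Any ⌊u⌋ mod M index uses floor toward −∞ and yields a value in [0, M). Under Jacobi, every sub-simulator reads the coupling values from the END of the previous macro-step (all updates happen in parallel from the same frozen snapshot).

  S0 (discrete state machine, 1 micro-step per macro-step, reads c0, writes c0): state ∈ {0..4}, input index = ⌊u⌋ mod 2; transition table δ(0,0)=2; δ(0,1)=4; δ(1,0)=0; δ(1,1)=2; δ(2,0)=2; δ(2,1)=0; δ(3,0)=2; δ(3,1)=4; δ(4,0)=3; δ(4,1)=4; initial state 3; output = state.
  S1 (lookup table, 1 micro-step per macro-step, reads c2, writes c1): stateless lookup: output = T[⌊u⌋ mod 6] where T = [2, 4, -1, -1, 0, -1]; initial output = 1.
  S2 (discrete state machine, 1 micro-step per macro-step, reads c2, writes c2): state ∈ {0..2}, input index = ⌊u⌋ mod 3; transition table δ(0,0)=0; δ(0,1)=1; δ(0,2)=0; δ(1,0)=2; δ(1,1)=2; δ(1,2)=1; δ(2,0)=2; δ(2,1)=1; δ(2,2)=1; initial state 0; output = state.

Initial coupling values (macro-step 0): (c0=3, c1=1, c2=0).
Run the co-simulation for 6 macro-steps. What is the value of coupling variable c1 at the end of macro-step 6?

c1 at macro-step 6 = 2

macro 1: S0 reads c0=3 → after 1×micro: 4; S1 reads c2=0 → after 1×micro: 2; S2 reads c2=0 → after 1×micro: 0 ⇒ (c0=4, c1=2, c2=0)
macro 2: S0 reads c0=4 → after 1×micro: 3; S1 reads c2=0 → after 1×micro: 2; S2 reads c2=0 → after 1×micro: 0 ⇒ (c0=3, c1=2, c2=0)
macro 3: S0 reads c0=3 → after 1×micro: 4; S1 reads c2=0 → after 1×micro: 2; S2 reads c2=0 → after 1×micro: 0 ⇒ (c0=4, c1=2, c2=0)
macro 4: S0 reads c0=4 → after 1×micro: 3; S1 reads c2=0 → after 1×micro: 2; S2 reads c2=0 → after 1×micro: 0 ⇒ (c0=3, c1=2, c2=0)
macro 5: S0 reads c0=3 → after 1×micro: 4; S1 reads c2=0 → after 1×micro: 2; S2 reads c2=0 → after 1×micro: 0 ⇒ (c0=4, c1=2, c2=0)
macro 6: S0 reads c0=4 → after 1×micro: 3; S1 reads c2=0 → after 1×micro: 2; S2 reads c2=0 → after 1×micro: 0 ⇒ (c0=3, c1=2, c2=0)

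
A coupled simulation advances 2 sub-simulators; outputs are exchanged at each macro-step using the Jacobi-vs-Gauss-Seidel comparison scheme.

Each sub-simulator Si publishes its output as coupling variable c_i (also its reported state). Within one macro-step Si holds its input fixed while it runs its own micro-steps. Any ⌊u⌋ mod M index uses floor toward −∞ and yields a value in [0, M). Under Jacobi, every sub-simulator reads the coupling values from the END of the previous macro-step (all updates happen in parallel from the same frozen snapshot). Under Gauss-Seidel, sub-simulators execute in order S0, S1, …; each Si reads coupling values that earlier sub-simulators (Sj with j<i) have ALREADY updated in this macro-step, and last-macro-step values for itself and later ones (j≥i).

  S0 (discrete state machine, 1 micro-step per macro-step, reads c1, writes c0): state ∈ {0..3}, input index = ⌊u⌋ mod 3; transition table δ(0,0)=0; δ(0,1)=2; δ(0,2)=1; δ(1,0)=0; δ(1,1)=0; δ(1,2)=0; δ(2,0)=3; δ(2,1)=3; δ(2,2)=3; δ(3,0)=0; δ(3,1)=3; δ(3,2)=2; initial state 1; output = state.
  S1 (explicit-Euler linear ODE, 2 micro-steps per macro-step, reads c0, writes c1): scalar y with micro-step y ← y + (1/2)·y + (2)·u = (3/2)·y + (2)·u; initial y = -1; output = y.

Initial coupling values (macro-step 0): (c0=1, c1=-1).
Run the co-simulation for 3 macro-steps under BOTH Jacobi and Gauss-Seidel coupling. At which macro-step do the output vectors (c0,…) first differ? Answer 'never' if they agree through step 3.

first divergence at macro-step: 1

[Jacobi] macro 1: S0 reads c1=-1 → after 1×micro: 0; S1 reads c0=1 → after 2×micro: 11/4 ⇒ (c0=0, c1=11/4)
[Jacobi] macro 2: S0 reads c1=11/4 → after 1×micro: 1; S1 reads c0=0 → after 2×micro: 99/16 ⇒ (c0=1, c1=99/16)
[Jacobi] macro 3: S0 reads c1=99/16 → after 1×micro: 0; S1 reads c0=1 → after 2×micro: 1211/64 ⇒ (c0=0, c1=1211/64)
[Gauss-Seidel] macro 1: S0 reads c1=-1 → after 1×micro: 0; S1 reads c0=0 → after 2×micro: -9/4 ⇒ (c0=0, c1=-9/4)
[Gauss-Seidel] macro 2: S0 reads c1=-9/4 → after 1×micro: 0; S1 reads c0=0 → after 2×micro: -81/16 ⇒ (c0=0, c1=-81/16)
[Gauss-Seidel] macro 3: S0 reads c1=-81/16 → after 1×micro: 0; S1 reads c0=0 → after 2×micro: -729/64 ⇒ (c0=0, c1=-729/64)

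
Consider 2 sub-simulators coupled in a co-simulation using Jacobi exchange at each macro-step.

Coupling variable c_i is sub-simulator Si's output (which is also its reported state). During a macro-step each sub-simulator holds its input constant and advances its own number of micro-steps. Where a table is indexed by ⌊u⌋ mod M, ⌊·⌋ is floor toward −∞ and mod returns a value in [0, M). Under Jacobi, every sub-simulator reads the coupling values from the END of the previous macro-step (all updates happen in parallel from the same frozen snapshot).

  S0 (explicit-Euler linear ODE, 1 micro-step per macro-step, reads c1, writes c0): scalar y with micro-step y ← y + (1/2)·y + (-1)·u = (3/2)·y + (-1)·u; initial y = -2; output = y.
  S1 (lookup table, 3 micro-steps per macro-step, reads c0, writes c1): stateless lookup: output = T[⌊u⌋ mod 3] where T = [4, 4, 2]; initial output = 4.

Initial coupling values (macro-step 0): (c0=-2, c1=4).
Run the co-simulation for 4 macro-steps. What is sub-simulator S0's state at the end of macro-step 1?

S0 state at macro-step 1 = -7

macro 1: S0 reads c1=4 → after 1×micro: -7; S1 reads c0=-2 → after 3×micro: 4 ⇒ (c0=-7, c1=4)
macro 2: S0 reads c1=4 → after 1×micro: -29/2; S1 reads c0=-7 → after 3×micro: 2 ⇒ (c0=-29/2, c1=2)
macro 3: S0 reads c1=2 → after 1×micro: -95/4; S1 reads c0=-29/2 → after 3×micro: 4 ⇒ (c0=-95/4, c1=4)
macro 4: S0 reads c1=4 → after 1×micro: -317/8; S1 reads c0=-95/4 → after 3×micro: 4 ⇒ (c0=-317/8, c1=4)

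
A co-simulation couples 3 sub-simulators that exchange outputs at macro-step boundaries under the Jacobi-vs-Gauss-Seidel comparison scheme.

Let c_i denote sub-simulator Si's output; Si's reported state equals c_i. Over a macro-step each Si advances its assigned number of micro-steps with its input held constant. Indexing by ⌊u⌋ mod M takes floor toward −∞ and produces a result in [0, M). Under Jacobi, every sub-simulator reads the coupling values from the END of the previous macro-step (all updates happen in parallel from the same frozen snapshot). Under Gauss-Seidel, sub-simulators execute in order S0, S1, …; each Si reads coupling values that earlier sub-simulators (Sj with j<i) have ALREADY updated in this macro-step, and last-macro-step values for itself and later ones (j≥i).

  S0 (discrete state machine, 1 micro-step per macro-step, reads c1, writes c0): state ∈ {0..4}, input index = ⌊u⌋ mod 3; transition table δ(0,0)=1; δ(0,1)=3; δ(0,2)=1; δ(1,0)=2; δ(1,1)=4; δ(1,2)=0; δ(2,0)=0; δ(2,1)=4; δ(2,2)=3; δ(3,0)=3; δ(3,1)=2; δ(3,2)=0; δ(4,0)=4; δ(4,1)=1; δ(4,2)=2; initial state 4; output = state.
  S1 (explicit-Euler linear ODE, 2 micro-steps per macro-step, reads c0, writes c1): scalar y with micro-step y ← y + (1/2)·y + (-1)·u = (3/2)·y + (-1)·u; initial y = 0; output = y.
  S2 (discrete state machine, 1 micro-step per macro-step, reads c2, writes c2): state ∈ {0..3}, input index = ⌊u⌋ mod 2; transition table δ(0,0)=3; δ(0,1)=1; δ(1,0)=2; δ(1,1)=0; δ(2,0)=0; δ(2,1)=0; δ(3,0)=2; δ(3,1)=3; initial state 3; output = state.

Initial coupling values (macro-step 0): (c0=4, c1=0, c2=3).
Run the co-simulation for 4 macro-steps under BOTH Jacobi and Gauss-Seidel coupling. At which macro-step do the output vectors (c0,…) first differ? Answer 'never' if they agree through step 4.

first divergence at macro-step: 2

[Jacobi] macro 1: S0 reads c1=0 → after 1×micro: 4; S1 reads c0=4 → after 2×micro: -10; S2 reads c2=3 → after 1×micro: 3 ⇒ (c0=4, c1=-10, c2=3)
[Jacobi] macro 2: S0 reads c1=-10 → after 1×micro: 2; S1 reads c0=4 → after 2×micro: -65/2; S2 reads c2=3 → after 1×micro: 3 ⇒ (c0=2, c1=-65/2, c2=3)
[Jacobi] macro 3: S0 reads c1=-65/2 → after 1×micro: 0; S1 reads c0=2 → after 2×micro: -625/8; S2 reads c2=3 → after 1×micro: 3 ⇒ (c0=0, c1=-625/8, c2=3)
[Jacobi] macro 4: S0 reads c1=-625/8 → after 1×micro: 1; S1 reads c0=0 → after 2×micro: -5625/32; S2 reads c2=3 → after 1×micro: 3 ⇒ (c0=1, c1=-5625/32, c2=3)
[Gauss-Seidel] macro 1: S0 reads c1=0 → after 1×micro: 4; S1 reads c0=4 → after 2×micro: -10; S2 reads c2=3 → after 1×micro: 3 ⇒ (c0=4, c1=-10, c2=3)
[Gauss-Seidel] macro 2: S0 reads c1=-10 → after 1×micro: 2; S1 reads c0=2 → after 2×micro: -55/2; S2 reads c2=3 → after 1×micro: 3 ⇒ (c0=2, c1=-55/2, c2=3)
[Gauss-Seidel] macro 3: S0 reads c1=-55/2 → after 1×micro: 3; S1 reads c0=3 → after 2×micro: -555/8; S2 reads c2=3 → after 1×micro: 3 ⇒ (c0=3, c1=-555/8, c2=3)
[Gauss-Seidel] macro 4: S0 reads c1=-555/8 → after 1×micro: 0; S1 reads c0=0 → after 2×micro: -4995/32; S2 reads c2=3 → after 1×micro: 3 ⇒ (c0=0, c1=-4995/32, c2=3)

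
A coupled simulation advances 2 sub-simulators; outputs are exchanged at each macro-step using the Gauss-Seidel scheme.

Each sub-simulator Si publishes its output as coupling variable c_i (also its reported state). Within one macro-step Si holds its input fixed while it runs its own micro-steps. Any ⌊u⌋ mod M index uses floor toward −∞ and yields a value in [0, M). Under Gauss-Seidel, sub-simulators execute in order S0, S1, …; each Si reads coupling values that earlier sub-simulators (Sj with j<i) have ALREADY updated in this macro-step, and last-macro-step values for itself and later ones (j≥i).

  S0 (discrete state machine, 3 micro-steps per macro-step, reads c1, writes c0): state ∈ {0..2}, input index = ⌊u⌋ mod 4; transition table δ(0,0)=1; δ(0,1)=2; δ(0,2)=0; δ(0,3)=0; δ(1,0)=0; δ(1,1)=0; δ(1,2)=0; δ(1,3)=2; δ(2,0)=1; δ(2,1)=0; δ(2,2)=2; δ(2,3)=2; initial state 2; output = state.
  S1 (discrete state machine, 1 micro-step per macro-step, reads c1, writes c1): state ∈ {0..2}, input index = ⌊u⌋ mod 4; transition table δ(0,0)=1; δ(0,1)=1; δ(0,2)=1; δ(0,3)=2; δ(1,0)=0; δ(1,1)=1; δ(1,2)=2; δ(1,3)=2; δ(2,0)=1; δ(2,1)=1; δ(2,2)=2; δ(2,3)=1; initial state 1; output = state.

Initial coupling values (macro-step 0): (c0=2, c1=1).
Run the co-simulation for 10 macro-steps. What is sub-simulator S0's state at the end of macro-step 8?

S0 state at macro-step 8 = 2

macro 1: S0 reads c1=1 → after 3×micro: 0; S1 reads c1=1 → after 1×micro: 1 ⇒ (c0=0, c1=1)
macro 2: S0 reads c1=1 → after 3×micro: 2; S1 reads c1=1 → after 1×micro: 1 ⇒ (c0=2, c1=1)
macro 3: S0 reads c1=1 → after 3×micro: 0; S1 reads c1=1 → after 1×micro: 1 ⇒ (c0=0, c1=1)
macro 4: S0 reads c1=1 → after 3×micro: 2; S1 reads c1=1 → after 1×micro: 1 ⇒ (c0=2, c1=1)
macro 5: S0 reads c1=1 → after 3×micro: 0; S1 reads c1=1 → after 1×micro: 1 ⇒ (c0=0, c1=1)
macro 6: S0 reads c1=1 → after 3×micro: 2; S1 reads c1=1 → after 1×micro: 1 ⇒ (c0=2, c1=1)
macro 7: S0 reads c1=1 → after 3×micro: 0; S1 reads c1=1 → after 1×micro: 1 ⇒ (c0=0, c1=1)
macro 8: S0 reads c1=1 → after 3×micro: 2; S1 reads c1=1 → after 1×micro: 1 ⇒ (c0=2, c1=1)
macro 9: S0 reads c1=1 → after 3×micro: 0; S1 reads c1=1 → after 1×micro: 1 ⇒ (c0=0, c1=1)
macro 10: S0 reads c1=1 → after 3×micro: 2; S1 reads c1=1 → after 1×micro: 1 ⇒ (c0=2, c1=1)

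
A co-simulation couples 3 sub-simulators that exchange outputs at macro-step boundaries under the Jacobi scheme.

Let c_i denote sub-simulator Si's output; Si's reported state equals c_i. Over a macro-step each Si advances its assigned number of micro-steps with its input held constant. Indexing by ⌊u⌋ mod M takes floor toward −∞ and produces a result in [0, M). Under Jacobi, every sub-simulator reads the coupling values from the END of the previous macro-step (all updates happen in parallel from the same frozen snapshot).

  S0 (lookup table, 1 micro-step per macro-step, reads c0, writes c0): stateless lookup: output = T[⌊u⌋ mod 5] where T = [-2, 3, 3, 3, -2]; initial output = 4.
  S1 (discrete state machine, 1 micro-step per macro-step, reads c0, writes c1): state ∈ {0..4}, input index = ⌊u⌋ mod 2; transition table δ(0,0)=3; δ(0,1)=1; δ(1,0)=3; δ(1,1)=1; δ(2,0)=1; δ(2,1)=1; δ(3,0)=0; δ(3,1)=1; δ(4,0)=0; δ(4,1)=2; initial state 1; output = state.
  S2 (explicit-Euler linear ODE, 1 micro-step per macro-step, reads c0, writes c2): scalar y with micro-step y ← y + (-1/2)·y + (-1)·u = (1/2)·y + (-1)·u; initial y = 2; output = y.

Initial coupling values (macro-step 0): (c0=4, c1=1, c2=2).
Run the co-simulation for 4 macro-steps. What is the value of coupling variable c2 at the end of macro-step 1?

macro 1: S0 reads c0=4 → after 1×micro: -2; S1 reads c0=4 → after 1×micro: 3; S2 reads c0=4 → after 1×micro: -3 ⇒ (c0=-2, c1=3, c2=-3)
macro 2: S0 reads c0=-2 → after 1×micro: 3; S1 reads c0=-2 → after 1×micro: 0; S2 reads c0=-2 → after 1×micro: 1/2 ⇒ (c0=3, c1=0, c2=1/2)
macro 3: S0 reads c0=3 → after 1×micro: 3; S1 reads c0=3 → after 1×micro: 1; S2 reads c0=3 → after 1×micro: -11/4 ⇒ (c0=3, c1=1, c2=-11/4)
macro 4: S0 reads c0=3 → after 1×micro: 3; S1 reads c0=3 → after 1×micro: 1; S2 reads c0=3 → after 1×micro: -35/8 ⇒ (c0=3, c1=1, c2=-35/8)

c2 at macro-step 1 = -3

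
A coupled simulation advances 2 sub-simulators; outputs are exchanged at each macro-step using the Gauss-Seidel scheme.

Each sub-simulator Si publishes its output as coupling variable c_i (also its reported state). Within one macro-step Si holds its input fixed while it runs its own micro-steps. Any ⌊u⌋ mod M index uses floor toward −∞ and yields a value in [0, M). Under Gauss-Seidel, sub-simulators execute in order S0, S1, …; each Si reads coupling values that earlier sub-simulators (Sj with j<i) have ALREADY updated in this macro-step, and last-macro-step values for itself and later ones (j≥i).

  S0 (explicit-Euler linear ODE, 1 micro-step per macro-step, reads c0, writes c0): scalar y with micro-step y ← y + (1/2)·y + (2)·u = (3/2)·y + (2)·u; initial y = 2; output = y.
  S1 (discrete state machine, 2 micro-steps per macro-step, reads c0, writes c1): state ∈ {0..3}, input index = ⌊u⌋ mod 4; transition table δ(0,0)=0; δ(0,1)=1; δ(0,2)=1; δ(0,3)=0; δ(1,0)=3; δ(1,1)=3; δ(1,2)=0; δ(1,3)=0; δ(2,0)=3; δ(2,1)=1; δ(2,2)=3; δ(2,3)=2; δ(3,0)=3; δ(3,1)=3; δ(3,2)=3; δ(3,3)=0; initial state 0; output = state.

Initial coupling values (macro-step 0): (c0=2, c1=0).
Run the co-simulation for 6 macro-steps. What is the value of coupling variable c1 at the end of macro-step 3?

c1 at macro-step 3 = 3

macro 1: S0 reads c0=2 → after 1×micro: 7; S1 reads c0=7 → after 2×micro: 0 ⇒ (c0=7, c1=0)
macro 2: S0 reads c0=7 → after 1×micro: 49/2; S1 reads c0=49/2 → after 2×micro: 0 ⇒ (c0=49/2, c1=0)
macro 3: S0 reads c0=49/2 → after 1×micro: 343/4; S1 reads c0=343/4 → after 2×micro: 3 ⇒ (c0=343/4, c1=3)
macro 4: S0 reads c0=343/4 → after 1×micro: 2401/8; S1 reads c0=2401/8 → after 2×micro: 3 ⇒ (c0=2401/8, c1=3)
macro 5: S0 reads c0=2401/8 → after 1×micro: 16807/16; S1 reads c0=16807/16 → after 2×micro: 3 ⇒ (c0=16807/16, c1=3)
macro 6: S0 reads c0=16807/16 → after 1×micro: 117649/32; S1 reads c0=117649/32 → after 2×micro: 3 ⇒ (c0=117649/32, c1=3)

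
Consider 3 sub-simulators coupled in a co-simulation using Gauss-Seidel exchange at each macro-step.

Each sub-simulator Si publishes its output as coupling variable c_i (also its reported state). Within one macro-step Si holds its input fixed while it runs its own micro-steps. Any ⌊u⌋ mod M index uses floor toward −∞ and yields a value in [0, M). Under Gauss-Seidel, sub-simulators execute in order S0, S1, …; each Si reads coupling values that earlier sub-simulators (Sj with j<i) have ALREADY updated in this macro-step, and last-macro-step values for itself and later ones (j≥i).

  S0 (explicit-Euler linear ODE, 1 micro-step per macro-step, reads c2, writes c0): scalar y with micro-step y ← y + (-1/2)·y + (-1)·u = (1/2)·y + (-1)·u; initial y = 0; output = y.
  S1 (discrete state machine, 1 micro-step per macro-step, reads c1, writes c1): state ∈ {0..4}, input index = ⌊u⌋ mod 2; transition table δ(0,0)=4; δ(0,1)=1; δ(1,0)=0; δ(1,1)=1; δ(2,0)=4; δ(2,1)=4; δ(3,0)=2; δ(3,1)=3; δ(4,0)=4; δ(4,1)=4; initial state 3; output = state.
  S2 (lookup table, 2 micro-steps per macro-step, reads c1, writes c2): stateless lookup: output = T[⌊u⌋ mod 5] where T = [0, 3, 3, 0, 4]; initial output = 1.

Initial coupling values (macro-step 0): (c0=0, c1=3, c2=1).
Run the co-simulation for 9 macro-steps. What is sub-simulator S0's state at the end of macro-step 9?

macro 1: S0 reads c2=1 → after 1×micro: -1; S1 reads c1=3 → after 1×micro: 3; S2 reads c1=3 → after 2×micro: 0 ⇒ (c0=-1, c1=3, c2=0)
macro 2: S0 reads c2=0 → after 1×micro: -1/2; S1 reads c1=3 → after 1×micro: 3; S2 reads c1=3 → after 2×micro: 0 ⇒ (c0=-1/2, c1=3, c2=0)
macro 3: S0 reads c2=0 → after 1×micro: -1/4; S1 reads c1=3 → after 1×micro: 3; S2 reads c1=3 → after 2×micro: 0 ⇒ (c0=-1/4, c1=3, c2=0)
macro 4: S0 reads c2=0 → after 1×micro: -1/8; S1 reads c1=3 → after 1×micro: 3; S2 reads c1=3 → after 2×micro: 0 ⇒ (c0=-1/8, c1=3, c2=0)
macro 5: S0 reads c2=0 → after 1×micro: -1/16; S1 reads c1=3 → after 1×micro: 3; S2 reads c1=3 → after 2×micro: 0 ⇒ (c0=-1/16, c1=3, c2=0)
macro 6: S0 reads c2=0 → after 1×micro: -1/32; S1 reads c1=3 → after 1×micro: 3; S2 reads c1=3 → after 2×micro: 0 ⇒ (c0=-1/32, c1=3, c2=0)
macro 7: S0 reads c2=0 → after 1×micro: -1/64; S1 reads c1=3 → after 1×micro: 3; S2 reads c1=3 → after 2×micro: 0 ⇒ (c0=-1/64, c1=3, c2=0)
macro 8: S0 reads c2=0 → after 1×micro: -1/128; S1 reads c1=3 → after 1×micro: 3; S2 reads c1=3 → after 2×micro: 0 ⇒ (c0=-1/128, c1=3, c2=0)
macro 9: S0 reads c2=0 → after 1×micro: -1/256; S1 reads c1=3 → after 1×micro: 3; S2 reads c1=3 → after 2×micro: 0 ⇒ (c0=-1/256, c1=3, c2=0)

S0 state at macro-step 9 = -1/256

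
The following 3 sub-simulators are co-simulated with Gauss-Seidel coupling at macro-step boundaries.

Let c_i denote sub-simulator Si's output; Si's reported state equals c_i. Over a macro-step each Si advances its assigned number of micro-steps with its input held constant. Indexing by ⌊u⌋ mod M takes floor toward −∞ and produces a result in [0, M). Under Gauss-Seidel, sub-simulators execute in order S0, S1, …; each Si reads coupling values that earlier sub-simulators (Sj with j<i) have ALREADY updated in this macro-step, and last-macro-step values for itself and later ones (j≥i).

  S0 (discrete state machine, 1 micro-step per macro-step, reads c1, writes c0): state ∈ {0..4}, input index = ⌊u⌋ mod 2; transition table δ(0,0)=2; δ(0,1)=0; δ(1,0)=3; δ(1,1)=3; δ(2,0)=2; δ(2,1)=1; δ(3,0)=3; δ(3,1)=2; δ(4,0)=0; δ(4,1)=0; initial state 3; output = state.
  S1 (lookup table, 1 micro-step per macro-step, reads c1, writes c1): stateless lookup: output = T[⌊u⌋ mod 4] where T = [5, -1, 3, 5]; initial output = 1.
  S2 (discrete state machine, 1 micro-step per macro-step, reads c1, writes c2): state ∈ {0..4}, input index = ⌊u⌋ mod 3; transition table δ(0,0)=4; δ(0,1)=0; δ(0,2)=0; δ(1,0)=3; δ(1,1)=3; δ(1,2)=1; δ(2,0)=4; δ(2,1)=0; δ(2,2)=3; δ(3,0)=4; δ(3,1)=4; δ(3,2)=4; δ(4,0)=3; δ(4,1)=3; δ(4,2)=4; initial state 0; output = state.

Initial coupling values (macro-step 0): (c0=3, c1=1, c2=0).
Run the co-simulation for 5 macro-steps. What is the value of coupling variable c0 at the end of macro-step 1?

macro 1: S0 reads c1=1 → after 1×micro: 2; S1 reads c1=1 → after 1×micro: -1; S2 reads c1=-1 → after 1×micro: 0 ⇒ (c0=2, c1=-1, c2=0)
macro 2: S0 reads c1=-1 → after 1×micro: 1; S1 reads c1=-1 → after 1×micro: 5; S2 reads c1=5 → after 1×micro: 0 ⇒ (c0=1, c1=5, c2=0)
macro 3: S0 reads c1=5 → after 1×micro: 3; S1 reads c1=5 → after 1×micro: -1; S2 reads c1=-1 → after 1×micro: 0 ⇒ (c0=3, c1=-1, c2=0)
macro 4: S0 reads c1=-1 → after 1×micro: 2; S1 reads c1=-1 → after 1×micro: 5; S2 reads c1=5 → after 1×micro: 0 ⇒ (c0=2, c1=5, c2=0)
macro 5: S0 reads c1=5 → after 1×micro: 1; S1 reads c1=5 → after 1×micro: -1; S2 reads c1=-1 → after 1×micro: 0 ⇒ (c0=1, c1=-1, c2=0)

c0 at macro-step 1 = 2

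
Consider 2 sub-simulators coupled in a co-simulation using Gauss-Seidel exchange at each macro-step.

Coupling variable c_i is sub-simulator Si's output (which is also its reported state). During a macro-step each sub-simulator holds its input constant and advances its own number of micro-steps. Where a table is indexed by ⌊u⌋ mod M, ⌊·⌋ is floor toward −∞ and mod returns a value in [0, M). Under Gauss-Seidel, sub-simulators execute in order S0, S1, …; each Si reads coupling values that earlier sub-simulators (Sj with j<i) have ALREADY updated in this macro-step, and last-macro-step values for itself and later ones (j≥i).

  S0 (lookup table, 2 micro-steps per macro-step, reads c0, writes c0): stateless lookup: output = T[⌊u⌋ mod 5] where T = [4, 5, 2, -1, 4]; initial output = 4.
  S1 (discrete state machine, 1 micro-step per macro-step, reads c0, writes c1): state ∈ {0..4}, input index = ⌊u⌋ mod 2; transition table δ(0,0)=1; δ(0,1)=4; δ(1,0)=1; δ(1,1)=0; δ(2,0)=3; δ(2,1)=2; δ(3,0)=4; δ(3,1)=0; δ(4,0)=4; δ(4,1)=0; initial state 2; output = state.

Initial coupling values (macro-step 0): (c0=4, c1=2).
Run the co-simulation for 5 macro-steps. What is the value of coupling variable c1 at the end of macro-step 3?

c1 at macro-step 3 = 4

macro 1: S0 reads c0=4 → after 2×micro: 4; S1 reads c0=4 → after 1×micro: 3 ⇒ (c0=4, c1=3)
macro 2: S0 reads c0=4 → after 2×micro: 4; S1 reads c0=4 → after 1×micro: 4 ⇒ (c0=4, c1=4)
macro 3: S0 reads c0=4 → after 2×micro: 4; S1 reads c0=4 → after 1×micro: 4 ⇒ (c0=4, c1=4)
macro 4: S0 reads c0=4 → after 2×micro: 4; S1 reads c0=4 → after 1×micro: 4 ⇒ (c0=4, c1=4)
macro 5: S0 reads c0=4 → after 2×micro: 4; S1 reads c0=4 → after 1×micro: 4 ⇒ (c0=4, c1=4)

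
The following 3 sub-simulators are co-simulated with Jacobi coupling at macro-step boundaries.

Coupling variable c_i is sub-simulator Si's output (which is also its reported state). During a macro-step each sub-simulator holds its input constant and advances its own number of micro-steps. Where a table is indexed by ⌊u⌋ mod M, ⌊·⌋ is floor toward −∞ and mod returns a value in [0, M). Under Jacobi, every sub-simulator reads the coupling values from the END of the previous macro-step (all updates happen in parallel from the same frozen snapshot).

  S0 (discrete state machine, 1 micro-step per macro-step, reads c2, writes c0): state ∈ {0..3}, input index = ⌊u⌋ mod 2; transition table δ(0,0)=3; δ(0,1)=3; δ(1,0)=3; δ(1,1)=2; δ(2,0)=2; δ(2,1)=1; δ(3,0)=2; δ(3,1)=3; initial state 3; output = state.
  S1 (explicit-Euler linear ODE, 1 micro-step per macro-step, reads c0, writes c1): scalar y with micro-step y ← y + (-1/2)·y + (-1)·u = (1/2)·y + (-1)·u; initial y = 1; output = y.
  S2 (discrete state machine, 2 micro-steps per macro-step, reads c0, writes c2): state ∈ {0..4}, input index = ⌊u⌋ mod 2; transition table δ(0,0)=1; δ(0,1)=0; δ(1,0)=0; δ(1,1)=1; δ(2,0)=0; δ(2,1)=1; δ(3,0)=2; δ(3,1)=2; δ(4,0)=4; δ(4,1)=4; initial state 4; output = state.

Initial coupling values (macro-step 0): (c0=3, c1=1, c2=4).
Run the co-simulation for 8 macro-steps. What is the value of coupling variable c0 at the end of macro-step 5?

macro 1: S0 reads c2=4 → after 1×micro: 2; S1 reads c0=3 → after 1×micro: -5/2; S2 reads c0=3 → after 2×micro: 4 ⇒ (c0=2, c1=-5/2, c2=4)
macro 2: S0 reads c2=4 → after 1×micro: 2; S1 reads c0=2 → after 1×micro: -13/4; S2 reads c0=2 → after 2×micro: 4 ⇒ (c0=2, c1=-13/4, c2=4)
macro 3: S0 reads c2=4 → after 1×micro: 2; S1 reads c0=2 → after 1×micro: -29/8; S2 reads c0=2 → after 2×micro: 4 ⇒ (c0=2, c1=-29/8, c2=4)
macro 4: S0 reads c2=4 → after 1×micro: 2; S1 reads c0=2 → after 1×micro: -61/16; S2 reads c0=2 → after 2×micro: 4 ⇒ (c0=2, c1=-61/16, c2=4)
macro 5: S0 reads c2=4 → after 1×micro: 2; S1 reads c0=2 → after 1×micro: -125/32; S2 reads c0=2 → after 2×micro: 4 ⇒ (c0=2, c1=-125/32, c2=4)
macro 6: S0 reads c2=4 → after 1×micro: 2; S1 reads c0=2 → after 1×micro: -253/64; S2 reads c0=2 → after 2×micro: 4 ⇒ (c0=2, c1=-253/64, c2=4)
macro 7: S0 reads c2=4 → after 1×micro: 2; S1 reads c0=2 → after 1×micro: -509/128; S2 reads c0=2 → after 2×micro: 4 ⇒ (c0=2, c1=-509/128, c2=4)
macro 8: S0 reads c2=4 → after 1×micro: 2; S1 reads c0=2 → after 1×micro: -1021/256; S2 reads c0=2 → after 2×micro: 4 ⇒ (c0=2, c1=-1021/256, c2=4)

c0 at macro-step 5 = 2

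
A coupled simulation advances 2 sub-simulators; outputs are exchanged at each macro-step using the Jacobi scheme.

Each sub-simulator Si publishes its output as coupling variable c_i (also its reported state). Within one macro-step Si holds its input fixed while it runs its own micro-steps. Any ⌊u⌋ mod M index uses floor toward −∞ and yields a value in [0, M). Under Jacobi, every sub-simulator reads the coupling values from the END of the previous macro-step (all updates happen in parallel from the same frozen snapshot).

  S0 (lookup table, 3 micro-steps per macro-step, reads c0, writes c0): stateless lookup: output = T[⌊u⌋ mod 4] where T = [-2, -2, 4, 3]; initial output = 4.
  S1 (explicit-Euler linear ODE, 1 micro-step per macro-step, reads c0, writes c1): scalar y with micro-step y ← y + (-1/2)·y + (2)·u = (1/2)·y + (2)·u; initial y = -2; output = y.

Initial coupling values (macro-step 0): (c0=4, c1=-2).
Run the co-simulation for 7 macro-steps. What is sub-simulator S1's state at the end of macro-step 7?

S1 state at macro-step 7 = 511/64

macro 1: S0 reads c0=4 → after 3×micro: -2; S1 reads c0=4 → after 1×micro: 7 ⇒ (c0=-2, c1=7)
macro 2: S0 reads c0=-2 → after 3×micro: 4; S1 reads c0=-2 → after 1×micro: -1/2 ⇒ (c0=4, c1=-1/2)
macro 3: S0 reads c0=4 → after 3×micro: -2; S1 reads c0=4 → after 1×micro: 31/4 ⇒ (c0=-2, c1=31/4)
macro 4: S0 reads c0=-2 → after 3×micro: 4; S1 reads c0=-2 → after 1×micro: -1/8 ⇒ (c0=4, c1=-1/8)
macro 5: S0 reads c0=4 → after 3×micro: -2; S1 reads c0=4 → after 1×micro: 127/16 ⇒ (c0=-2, c1=127/16)
macro 6: S0 reads c0=-2 → after 3×micro: 4; S1 reads c0=-2 → after 1×micro: -1/32 ⇒ (c0=4, c1=-1/32)
macro 7: S0 reads c0=4 → after 3×micro: -2; S1 reads c0=4 → after 1×micro: 511/64 ⇒ (c0=-2, c1=511/64)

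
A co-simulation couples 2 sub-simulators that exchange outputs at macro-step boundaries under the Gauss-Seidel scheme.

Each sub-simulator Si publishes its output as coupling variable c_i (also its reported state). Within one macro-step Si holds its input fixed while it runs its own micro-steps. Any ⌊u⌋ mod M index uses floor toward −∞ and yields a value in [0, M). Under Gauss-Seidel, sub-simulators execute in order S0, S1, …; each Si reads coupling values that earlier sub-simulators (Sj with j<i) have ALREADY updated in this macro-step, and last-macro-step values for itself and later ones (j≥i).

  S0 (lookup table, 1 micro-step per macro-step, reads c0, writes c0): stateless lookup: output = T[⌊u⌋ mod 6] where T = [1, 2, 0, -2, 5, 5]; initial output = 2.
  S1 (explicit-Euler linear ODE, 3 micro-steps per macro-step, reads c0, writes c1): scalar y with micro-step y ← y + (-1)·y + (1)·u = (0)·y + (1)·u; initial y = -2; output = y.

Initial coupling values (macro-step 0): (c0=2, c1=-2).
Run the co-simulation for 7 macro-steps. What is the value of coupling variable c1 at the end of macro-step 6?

c1 at macro-step 6 = 2

macro 1: S0 reads c0=2 → after 1×micro: 0; S1 reads c0=0 → after 3×micro: 0 ⇒ (c0=0, c1=0)
macro 2: S0 reads c0=0 → after 1×micro: 1; S1 reads c0=1 → after 3×micro: 1 ⇒ (c0=1, c1=1)
macro 3: S0 reads c0=1 → after 1×micro: 2; S1 reads c0=2 → after 3×micro: 2 ⇒ (c0=2, c1=2)
macro 4: S0 reads c0=2 → after 1×micro: 0; S1 reads c0=0 → after 3×micro: 0 ⇒ (c0=0, c1=0)
macro 5: S0 reads c0=0 → after 1×micro: 1; S1 reads c0=1 → after 3×micro: 1 ⇒ (c0=1, c1=1)
macro 6: S0 reads c0=1 → after 1×micro: 2; S1 reads c0=2 → after 3×micro: 2 ⇒ (c0=2, c1=2)
macro 7: S0 reads c0=2 → after 1×micro: 0; S1 reads c0=0 → after 3×micro: 0 ⇒ (c0=0, c1=0)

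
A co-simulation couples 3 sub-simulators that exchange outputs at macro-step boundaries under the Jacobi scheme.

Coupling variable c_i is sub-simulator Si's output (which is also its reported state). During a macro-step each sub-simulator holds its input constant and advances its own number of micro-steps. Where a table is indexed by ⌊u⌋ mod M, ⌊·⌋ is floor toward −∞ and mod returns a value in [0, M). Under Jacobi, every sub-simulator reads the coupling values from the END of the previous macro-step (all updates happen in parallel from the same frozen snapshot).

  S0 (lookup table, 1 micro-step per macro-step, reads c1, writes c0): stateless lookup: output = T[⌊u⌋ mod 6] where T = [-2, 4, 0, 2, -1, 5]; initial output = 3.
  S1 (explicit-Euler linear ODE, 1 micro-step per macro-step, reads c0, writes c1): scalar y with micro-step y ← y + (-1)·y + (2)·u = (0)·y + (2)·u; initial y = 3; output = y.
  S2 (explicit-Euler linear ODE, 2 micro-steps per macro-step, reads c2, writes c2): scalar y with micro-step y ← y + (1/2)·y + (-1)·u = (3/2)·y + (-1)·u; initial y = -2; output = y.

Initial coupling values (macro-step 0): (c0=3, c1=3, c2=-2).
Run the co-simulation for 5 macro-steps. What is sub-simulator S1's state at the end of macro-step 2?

macro 1: S0 reads c1=3 → after 1×micro: 2; S1 reads c0=3 → after 1×micro: 6; S2 reads c2=-2 → after 2×micro: 1/2 ⇒ (c0=2, c1=6, c2=1/2)
macro 2: S0 reads c1=6 → after 1×micro: -2; S1 reads c0=2 → after 1×micro: 4; S2 reads c2=1/2 → after 2×micro: -1/8 ⇒ (c0=-2, c1=4, c2=-1/8)
macro 3: S0 reads c1=4 → after 1×micro: -1; S1 reads c0=-2 → after 1×micro: -4; S2 reads c2=-1/8 → after 2×micro: 1/32 ⇒ (c0=-1, c1=-4, c2=1/32)
macro 4: S0 reads c1=-4 → after 1×micro: 0; S1 reads c0=-1 → after 1×micro: -2; S2 reads c2=1/32 → after 2×micro: -1/128 ⇒ (c0=0, c1=-2, c2=-1/128)
macro 5: S0 reads c1=-2 → after 1×micro: -1; S1 reads c0=0 → after 1×micro: 0; S2 reads c2=-1/128 → after 2×micro: 1/512 ⇒ (c0=-1, c1=0, c2=1/512)

S1 state at macro-step 2 = 4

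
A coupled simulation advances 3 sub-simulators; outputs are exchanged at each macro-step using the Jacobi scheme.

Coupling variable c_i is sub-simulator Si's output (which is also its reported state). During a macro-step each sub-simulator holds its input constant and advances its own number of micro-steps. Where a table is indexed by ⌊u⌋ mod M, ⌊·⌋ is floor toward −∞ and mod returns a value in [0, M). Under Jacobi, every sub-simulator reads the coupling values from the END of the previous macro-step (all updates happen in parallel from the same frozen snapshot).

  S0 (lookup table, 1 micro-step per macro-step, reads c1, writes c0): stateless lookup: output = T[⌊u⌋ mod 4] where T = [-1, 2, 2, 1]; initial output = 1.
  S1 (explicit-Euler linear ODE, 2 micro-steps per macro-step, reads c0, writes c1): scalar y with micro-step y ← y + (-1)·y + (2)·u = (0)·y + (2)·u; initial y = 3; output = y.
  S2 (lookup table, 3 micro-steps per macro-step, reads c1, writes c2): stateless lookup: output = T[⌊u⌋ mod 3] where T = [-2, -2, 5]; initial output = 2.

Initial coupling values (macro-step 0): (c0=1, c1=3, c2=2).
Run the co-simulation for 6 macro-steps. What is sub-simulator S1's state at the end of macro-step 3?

S1 state at macro-step 3 = 4

macro 1: S0 reads c1=3 → after 1×micro: 1; S1 reads c0=1 → after 2×micro: 2; S2 reads c1=3 → after 3×micro: -2 ⇒ (c0=1, c1=2, c2=-2)
macro 2: S0 reads c1=2 → after 1×micro: 2; S1 reads c0=1 → after 2×micro: 2; S2 reads c1=2 → after 3×micro: 5 ⇒ (c0=2, c1=2, c2=5)
macro 3: S0 reads c1=2 → after 1×micro: 2; S1 reads c0=2 → after 2×micro: 4; S2 reads c1=2 → after 3×micro: 5 ⇒ (c0=2, c1=4, c2=5)
macro 4: S0 reads c1=4 → after 1×micro: -1; S1 reads c0=2 → after 2×micro: 4; S2 reads c1=4 → after 3×micro: -2 ⇒ (c0=-1, c1=4, c2=-2)
macro 5: S0 reads c1=4 → after 1×micro: -1; S1 reads c0=-1 → after 2×micro: -2; S2 reads c1=4 → after 3×micro: -2 ⇒ (c0=-1, c1=-2, c2=-2)
macro 6: S0 reads c1=-2 → after 1×micro: 2; S1 reads c0=-1 → after 2×micro: -2; S2 reads c1=-2 → after 3×micro: -2 ⇒ (c0=2, c1=-2, c2=-2)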